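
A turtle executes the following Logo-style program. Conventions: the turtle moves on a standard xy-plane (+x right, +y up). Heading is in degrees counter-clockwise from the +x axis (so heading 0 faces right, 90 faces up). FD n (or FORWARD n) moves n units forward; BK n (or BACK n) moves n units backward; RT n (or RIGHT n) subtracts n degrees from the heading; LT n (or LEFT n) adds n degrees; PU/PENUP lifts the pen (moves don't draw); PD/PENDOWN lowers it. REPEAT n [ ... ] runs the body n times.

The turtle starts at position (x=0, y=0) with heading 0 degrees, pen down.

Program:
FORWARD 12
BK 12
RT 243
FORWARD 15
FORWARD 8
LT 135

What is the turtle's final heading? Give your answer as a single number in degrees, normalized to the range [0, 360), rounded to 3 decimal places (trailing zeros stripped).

Executing turtle program step by step:
Start: pos=(0,0), heading=0, pen down
FD 12: (0,0) -> (12,0) [heading=0, draw]
BK 12: (12,0) -> (0,0) [heading=0, draw]
RT 243: heading 0 -> 117
FD 15: (0,0) -> (-6.81,13.365) [heading=117, draw]
FD 8: (-6.81,13.365) -> (-10.442,20.493) [heading=117, draw]
LT 135: heading 117 -> 252
Final: pos=(-10.442,20.493), heading=252, 4 segment(s) drawn

Answer: 252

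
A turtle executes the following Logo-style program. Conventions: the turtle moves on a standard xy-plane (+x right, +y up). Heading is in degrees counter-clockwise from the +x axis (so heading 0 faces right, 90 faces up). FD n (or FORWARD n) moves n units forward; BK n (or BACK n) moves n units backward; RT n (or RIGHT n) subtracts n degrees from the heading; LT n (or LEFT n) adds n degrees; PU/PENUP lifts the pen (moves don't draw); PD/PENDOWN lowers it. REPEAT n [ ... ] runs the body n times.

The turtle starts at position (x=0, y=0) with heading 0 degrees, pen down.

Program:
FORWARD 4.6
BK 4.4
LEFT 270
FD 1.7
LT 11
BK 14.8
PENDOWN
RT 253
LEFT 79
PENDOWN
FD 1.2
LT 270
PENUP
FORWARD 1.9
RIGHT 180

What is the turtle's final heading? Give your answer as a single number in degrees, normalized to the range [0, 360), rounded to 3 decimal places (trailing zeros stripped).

Answer: 197

Derivation:
Executing turtle program step by step:
Start: pos=(0,0), heading=0, pen down
FD 4.6: (0,0) -> (4.6,0) [heading=0, draw]
BK 4.4: (4.6,0) -> (0.2,0) [heading=0, draw]
LT 270: heading 0 -> 270
FD 1.7: (0.2,0) -> (0.2,-1.7) [heading=270, draw]
LT 11: heading 270 -> 281
BK 14.8: (0.2,-1.7) -> (-2.624,12.828) [heading=281, draw]
PD: pen down
RT 253: heading 281 -> 28
LT 79: heading 28 -> 107
PD: pen down
FD 1.2: (-2.624,12.828) -> (-2.975,13.976) [heading=107, draw]
LT 270: heading 107 -> 17
PU: pen up
FD 1.9: (-2.975,13.976) -> (-1.158,14.531) [heading=17, move]
RT 180: heading 17 -> 197
Final: pos=(-1.158,14.531), heading=197, 5 segment(s) drawn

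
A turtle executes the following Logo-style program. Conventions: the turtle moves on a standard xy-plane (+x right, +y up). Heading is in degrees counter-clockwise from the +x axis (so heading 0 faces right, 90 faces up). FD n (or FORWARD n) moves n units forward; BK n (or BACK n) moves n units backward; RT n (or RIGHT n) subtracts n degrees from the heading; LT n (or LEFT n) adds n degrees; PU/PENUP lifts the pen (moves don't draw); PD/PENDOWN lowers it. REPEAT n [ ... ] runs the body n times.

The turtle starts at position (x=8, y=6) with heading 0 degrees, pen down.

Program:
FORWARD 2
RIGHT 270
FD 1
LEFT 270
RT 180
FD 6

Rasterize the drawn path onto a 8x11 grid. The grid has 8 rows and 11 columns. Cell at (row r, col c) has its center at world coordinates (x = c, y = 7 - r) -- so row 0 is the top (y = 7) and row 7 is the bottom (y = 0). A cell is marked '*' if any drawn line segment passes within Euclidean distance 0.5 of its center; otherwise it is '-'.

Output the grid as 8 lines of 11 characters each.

Answer: ----*******
--------***
-----------
-----------
-----------
-----------
-----------
-----------

Derivation:
Segment 0: (8,6) -> (10,6)
Segment 1: (10,6) -> (10,7)
Segment 2: (10,7) -> (4,7)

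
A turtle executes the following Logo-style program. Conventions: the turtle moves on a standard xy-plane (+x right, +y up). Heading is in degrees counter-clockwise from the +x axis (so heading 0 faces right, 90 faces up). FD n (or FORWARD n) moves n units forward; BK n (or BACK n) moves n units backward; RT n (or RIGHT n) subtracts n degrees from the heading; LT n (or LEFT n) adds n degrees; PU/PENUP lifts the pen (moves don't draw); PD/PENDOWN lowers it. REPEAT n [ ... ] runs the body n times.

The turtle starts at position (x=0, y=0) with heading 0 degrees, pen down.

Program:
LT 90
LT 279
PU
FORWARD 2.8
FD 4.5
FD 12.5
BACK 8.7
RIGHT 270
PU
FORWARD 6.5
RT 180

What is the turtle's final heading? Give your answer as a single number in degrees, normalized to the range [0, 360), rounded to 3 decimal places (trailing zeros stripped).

Executing turtle program step by step:
Start: pos=(0,0), heading=0, pen down
LT 90: heading 0 -> 90
LT 279: heading 90 -> 9
PU: pen up
FD 2.8: (0,0) -> (2.766,0.438) [heading=9, move]
FD 4.5: (2.766,0.438) -> (7.21,1.142) [heading=9, move]
FD 12.5: (7.21,1.142) -> (19.556,3.097) [heading=9, move]
BK 8.7: (19.556,3.097) -> (10.963,1.736) [heading=9, move]
RT 270: heading 9 -> 99
PU: pen up
FD 6.5: (10.963,1.736) -> (9.947,8.156) [heading=99, move]
RT 180: heading 99 -> 279
Final: pos=(9.947,8.156), heading=279, 0 segment(s) drawn

Answer: 279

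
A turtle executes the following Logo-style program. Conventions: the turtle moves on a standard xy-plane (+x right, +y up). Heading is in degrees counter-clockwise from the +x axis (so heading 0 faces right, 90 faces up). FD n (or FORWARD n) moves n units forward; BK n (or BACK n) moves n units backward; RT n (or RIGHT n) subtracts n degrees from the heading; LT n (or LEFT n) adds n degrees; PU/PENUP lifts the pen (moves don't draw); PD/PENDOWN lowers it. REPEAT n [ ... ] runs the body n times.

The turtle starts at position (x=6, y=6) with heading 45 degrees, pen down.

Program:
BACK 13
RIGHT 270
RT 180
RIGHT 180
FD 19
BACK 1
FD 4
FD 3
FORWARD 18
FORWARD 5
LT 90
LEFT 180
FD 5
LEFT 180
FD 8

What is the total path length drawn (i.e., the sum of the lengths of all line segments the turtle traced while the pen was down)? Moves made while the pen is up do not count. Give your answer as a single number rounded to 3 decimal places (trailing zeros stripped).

Answer: 76

Derivation:
Executing turtle program step by step:
Start: pos=(6,6), heading=45, pen down
BK 13: (6,6) -> (-3.192,-3.192) [heading=45, draw]
RT 270: heading 45 -> 135
RT 180: heading 135 -> 315
RT 180: heading 315 -> 135
FD 19: (-3.192,-3.192) -> (-16.627,10.243) [heading=135, draw]
BK 1: (-16.627,10.243) -> (-15.92,9.536) [heading=135, draw]
FD 4: (-15.92,9.536) -> (-18.749,12.364) [heading=135, draw]
FD 3: (-18.749,12.364) -> (-20.87,14.485) [heading=135, draw]
FD 18: (-20.87,14.485) -> (-33.598,27.213) [heading=135, draw]
FD 5: (-33.598,27.213) -> (-37.134,30.749) [heading=135, draw]
LT 90: heading 135 -> 225
LT 180: heading 225 -> 45
FD 5: (-37.134,30.749) -> (-33.598,34.284) [heading=45, draw]
LT 180: heading 45 -> 225
FD 8: (-33.598,34.284) -> (-39.255,28.627) [heading=225, draw]
Final: pos=(-39.255,28.627), heading=225, 9 segment(s) drawn

Segment lengths:
  seg 1: (6,6) -> (-3.192,-3.192), length = 13
  seg 2: (-3.192,-3.192) -> (-16.627,10.243), length = 19
  seg 3: (-16.627,10.243) -> (-15.92,9.536), length = 1
  seg 4: (-15.92,9.536) -> (-18.749,12.364), length = 4
  seg 5: (-18.749,12.364) -> (-20.87,14.485), length = 3
  seg 6: (-20.87,14.485) -> (-33.598,27.213), length = 18
  seg 7: (-33.598,27.213) -> (-37.134,30.749), length = 5
  seg 8: (-37.134,30.749) -> (-33.598,34.284), length = 5
  seg 9: (-33.598,34.284) -> (-39.255,28.627), length = 8
Total = 76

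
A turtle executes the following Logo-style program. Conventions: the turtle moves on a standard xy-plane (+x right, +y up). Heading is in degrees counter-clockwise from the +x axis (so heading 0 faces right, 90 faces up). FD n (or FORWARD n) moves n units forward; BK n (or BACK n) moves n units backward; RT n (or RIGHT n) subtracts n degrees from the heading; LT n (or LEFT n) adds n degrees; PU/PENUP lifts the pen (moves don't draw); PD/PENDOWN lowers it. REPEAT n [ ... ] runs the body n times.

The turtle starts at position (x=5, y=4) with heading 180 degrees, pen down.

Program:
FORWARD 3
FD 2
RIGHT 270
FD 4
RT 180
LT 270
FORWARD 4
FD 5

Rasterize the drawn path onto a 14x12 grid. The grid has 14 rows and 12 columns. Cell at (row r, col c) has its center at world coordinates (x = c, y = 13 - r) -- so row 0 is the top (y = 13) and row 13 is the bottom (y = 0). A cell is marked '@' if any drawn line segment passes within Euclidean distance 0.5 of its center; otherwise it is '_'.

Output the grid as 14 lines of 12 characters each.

Answer: ____________
____________
____________
____________
____________
____________
____________
____________
____________
@@@@@@______
@___________
@___________
@___________
@@@@@@@@@@__

Derivation:
Segment 0: (5,4) -> (2,4)
Segment 1: (2,4) -> (0,4)
Segment 2: (0,4) -> (0,0)
Segment 3: (0,0) -> (4,0)
Segment 4: (4,0) -> (9,0)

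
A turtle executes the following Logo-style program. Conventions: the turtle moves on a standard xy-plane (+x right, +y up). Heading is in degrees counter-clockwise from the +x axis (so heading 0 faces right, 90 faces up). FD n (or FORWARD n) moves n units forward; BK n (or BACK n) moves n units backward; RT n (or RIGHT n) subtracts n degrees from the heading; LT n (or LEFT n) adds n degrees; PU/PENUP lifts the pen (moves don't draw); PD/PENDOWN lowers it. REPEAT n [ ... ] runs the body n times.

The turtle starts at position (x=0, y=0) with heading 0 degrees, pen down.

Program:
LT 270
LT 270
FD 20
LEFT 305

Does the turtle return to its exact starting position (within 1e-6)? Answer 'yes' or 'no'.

Executing turtle program step by step:
Start: pos=(0,0), heading=0, pen down
LT 270: heading 0 -> 270
LT 270: heading 270 -> 180
FD 20: (0,0) -> (-20,0) [heading=180, draw]
LT 305: heading 180 -> 125
Final: pos=(-20,0), heading=125, 1 segment(s) drawn

Start position: (0, 0)
Final position: (-20, 0)
Distance = 20; >= 1e-6 -> NOT closed

Answer: no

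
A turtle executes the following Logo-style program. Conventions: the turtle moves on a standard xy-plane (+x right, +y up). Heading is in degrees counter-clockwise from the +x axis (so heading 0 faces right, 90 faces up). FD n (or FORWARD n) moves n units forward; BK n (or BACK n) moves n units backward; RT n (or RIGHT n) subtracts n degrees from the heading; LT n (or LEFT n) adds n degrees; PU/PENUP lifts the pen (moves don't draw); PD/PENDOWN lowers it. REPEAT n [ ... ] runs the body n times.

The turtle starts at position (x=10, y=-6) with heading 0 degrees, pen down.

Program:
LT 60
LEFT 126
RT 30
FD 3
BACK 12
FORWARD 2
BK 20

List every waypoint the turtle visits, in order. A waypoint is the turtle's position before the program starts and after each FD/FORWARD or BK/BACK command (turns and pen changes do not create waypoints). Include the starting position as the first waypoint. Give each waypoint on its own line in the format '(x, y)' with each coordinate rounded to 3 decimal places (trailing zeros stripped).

Answer: (10, -6)
(7.259, -4.78)
(18.222, -9.661)
(16.395, -8.847)
(34.666, -16.982)

Derivation:
Executing turtle program step by step:
Start: pos=(10,-6), heading=0, pen down
LT 60: heading 0 -> 60
LT 126: heading 60 -> 186
RT 30: heading 186 -> 156
FD 3: (10,-6) -> (7.259,-4.78) [heading=156, draw]
BK 12: (7.259,-4.78) -> (18.222,-9.661) [heading=156, draw]
FD 2: (18.222,-9.661) -> (16.395,-8.847) [heading=156, draw]
BK 20: (16.395,-8.847) -> (34.666,-16.982) [heading=156, draw]
Final: pos=(34.666,-16.982), heading=156, 4 segment(s) drawn
Waypoints (5 total):
(10, -6)
(7.259, -4.78)
(18.222, -9.661)
(16.395, -8.847)
(34.666, -16.982)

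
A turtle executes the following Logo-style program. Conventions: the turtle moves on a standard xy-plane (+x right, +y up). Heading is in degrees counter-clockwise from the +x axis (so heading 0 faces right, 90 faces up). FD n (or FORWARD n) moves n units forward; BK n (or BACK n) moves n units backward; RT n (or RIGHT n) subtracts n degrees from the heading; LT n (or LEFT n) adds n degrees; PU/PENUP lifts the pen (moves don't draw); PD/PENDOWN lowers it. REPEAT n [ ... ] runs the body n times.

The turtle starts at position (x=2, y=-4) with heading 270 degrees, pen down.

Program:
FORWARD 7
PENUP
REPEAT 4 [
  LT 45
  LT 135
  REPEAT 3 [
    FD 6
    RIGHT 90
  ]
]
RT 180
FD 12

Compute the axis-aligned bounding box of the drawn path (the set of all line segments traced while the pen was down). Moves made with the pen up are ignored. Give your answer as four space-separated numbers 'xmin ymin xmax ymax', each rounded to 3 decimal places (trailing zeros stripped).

Answer: 2 -11 2 -4

Derivation:
Executing turtle program step by step:
Start: pos=(2,-4), heading=270, pen down
FD 7: (2,-4) -> (2,-11) [heading=270, draw]
PU: pen up
REPEAT 4 [
  -- iteration 1/4 --
  LT 45: heading 270 -> 315
  LT 135: heading 315 -> 90
  REPEAT 3 [
    -- iteration 1/3 --
    FD 6: (2,-11) -> (2,-5) [heading=90, move]
    RT 90: heading 90 -> 0
    -- iteration 2/3 --
    FD 6: (2,-5) -> (8,-5) [heading=0, move]
    RT 90: heading 0 -> 270
    -- iteration 3/3 --
    FD 6: (8,-5) -> (8,-11) [heading=270, move]
    RT 90: heading 270 -> 180
  ]
  -- iteration 2/4 --
  LT 45: heading 180 -> 225
  LT 135: heading 225 -> 0
  REPEAT 3 [
    -- iteration 1/3 --
    FD 6: (8,-11) -> (14,-11) [heading=0, move]
    RT 90: heading 0 -> 270
    -- iteration 2/3 --
    FD 6: (14,-11) -> (14,-17) [heading=270, move]
    RT 90: heading 270 -> 180
    -- iteration 3/3 --
    FD 6: (14,-17) -> (8,-17) [heading=180, move]
    RT 90: heading 180 -> 90
  ]
  -- iteration 3/4 --
  LT 45: heading 90 -> 135
  LT 135: heading 135 -> 270
  REPEAT 3 [
    -- iteration 1/3 --
    FD 6: (8,-17) -> (8,-23) [heading=270, move]
    RT 90: heading 270 -> 180
    -- iteration 2/3 --
    FD 6: (8,-23) -> (2,-23) [heading=180, move]
    RT 90: heading 180 -> 90
    -- iteration 3/3 --
    FD 6: (2,-23) -> (2,-17) [heading=90, move]
    RT 90: heading 90 -> 0
  ]
  -- iteration 4/4 --
  LT 45: heading 0 -> 45
  LT 135: heading 45 -> 180
  REPEAT 3 [
    -- iteration 1/3 --
    FD 6: (2,-17) -> (-4,-17) [heading=180, move]
    RT 90: heading 180 -> 90
    -- iteration 2/3 --
    FD 6: (-4,-17) -> (-4,-11) [heading=90, move]
    RT 90: heading 90 -> 0
    -- iteration 3/3 --
    FD 6: (-4,-11) -> (2,-11) [heading=0, move]
    RT 90: heading 0 -> 270
  ]
]
RT 180: heading 270 -> 90
FD 12: (2,-11) -> (2,1) [heading=90, move]
Final: pos=(2,1), heading=90, 1 segment(s) drawn

Segment endpoints: x in {2, 2}, y in {-11, -4}
xmin=2, ymin=-11, xmax=2, ymax=-4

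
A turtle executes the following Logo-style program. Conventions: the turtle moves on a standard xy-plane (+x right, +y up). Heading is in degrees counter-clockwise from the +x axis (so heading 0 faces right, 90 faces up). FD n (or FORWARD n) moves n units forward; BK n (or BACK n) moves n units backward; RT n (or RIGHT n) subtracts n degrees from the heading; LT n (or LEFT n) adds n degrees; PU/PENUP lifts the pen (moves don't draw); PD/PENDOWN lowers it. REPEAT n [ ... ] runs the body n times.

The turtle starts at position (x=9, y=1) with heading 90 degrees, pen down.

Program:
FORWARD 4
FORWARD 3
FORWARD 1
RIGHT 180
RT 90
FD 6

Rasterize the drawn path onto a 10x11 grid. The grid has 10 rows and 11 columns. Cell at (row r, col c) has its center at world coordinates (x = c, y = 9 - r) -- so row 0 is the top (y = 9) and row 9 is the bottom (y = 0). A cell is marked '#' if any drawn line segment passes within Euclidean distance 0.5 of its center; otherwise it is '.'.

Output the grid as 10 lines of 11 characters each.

Answer: ...#######.
.........#.
.........#.
.........#.
.........#.
.........#.
.........#.
.........#.
.........#.
...........

Derivation:
Segment 0: (9,1) -> (9,5)
Segment 1: (9,5) -> (9,8)
Segment 2: (9,8) -> (9,9)
Segment 3: (9,9) -> (3,9)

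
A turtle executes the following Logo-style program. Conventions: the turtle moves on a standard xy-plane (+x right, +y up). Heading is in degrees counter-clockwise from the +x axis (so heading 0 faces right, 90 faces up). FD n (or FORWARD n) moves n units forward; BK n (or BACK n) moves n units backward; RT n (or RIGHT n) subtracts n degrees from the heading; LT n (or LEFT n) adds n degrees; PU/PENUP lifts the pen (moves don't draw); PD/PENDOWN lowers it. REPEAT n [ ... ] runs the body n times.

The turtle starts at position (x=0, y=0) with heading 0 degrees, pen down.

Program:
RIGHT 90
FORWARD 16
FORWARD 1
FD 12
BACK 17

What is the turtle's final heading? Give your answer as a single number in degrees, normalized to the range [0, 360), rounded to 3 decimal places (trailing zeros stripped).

Executing turtle program step by step:
Start: pos=(0,0), heading=0, pen down
RT 90: heading 0 -> 270
FD 16: (0,0) -> (0,-16) [heading=270, draw]
FD 1: (0,-16) -> (0,-17) [heading=270, draw]
FD 12: (0,-17) -> (0,-29) [heading=270, draw]
BK 17: (0,-29) -> (0,-12) [heading=270, draw]
Final: pos=(0,-12), heading=270, 4 segment(s) drawn

Answer: 270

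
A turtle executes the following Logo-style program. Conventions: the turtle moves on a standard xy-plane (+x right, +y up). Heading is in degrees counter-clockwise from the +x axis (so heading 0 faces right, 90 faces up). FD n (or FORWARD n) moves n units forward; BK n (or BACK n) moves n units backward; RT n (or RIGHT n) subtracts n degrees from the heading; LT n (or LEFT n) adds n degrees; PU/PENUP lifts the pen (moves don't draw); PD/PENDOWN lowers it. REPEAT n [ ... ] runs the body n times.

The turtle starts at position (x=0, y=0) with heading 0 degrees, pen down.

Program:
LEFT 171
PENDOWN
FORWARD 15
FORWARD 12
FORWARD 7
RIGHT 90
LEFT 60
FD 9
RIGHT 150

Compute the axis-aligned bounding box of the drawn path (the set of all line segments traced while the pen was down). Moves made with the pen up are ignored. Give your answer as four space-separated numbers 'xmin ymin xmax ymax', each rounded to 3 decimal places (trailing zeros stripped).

Executing turtle program step by step:
Start: pos=(0,0), heading=0, pen down
LT 171: heading 0 -> 171
PD: pen down
FD 15: (0,0) -> (-14.815,2.347) [heading=171, draw]
FD 12: (-14.815,2.347) -> (-26.668,4.224) [heading=171, draw]
FD 7: (-26.668,4.224) -> (-33.581,5.319) [heading=171, draw]
RT 90: heading 171 -> 81
LT 60: heading 81 -> 141
FD 9: (-33.581,5.319) -> (-40.576,10.983) [heading=141, draw]
RT 150: heading 141 -> 351
Final: pos=(-40.576,10.983), heading=351, 4 segment(s) drawn

Segment endpoints: x in {-40.576, -33.581, -26.668, -14.815, 0}, y in {0, 2.347, 4.224, 5.319, 10.983}
xmin=-40.576, ymin=0, xmax=0, ymax=10.983

Answer: -40.576 0 0 10.983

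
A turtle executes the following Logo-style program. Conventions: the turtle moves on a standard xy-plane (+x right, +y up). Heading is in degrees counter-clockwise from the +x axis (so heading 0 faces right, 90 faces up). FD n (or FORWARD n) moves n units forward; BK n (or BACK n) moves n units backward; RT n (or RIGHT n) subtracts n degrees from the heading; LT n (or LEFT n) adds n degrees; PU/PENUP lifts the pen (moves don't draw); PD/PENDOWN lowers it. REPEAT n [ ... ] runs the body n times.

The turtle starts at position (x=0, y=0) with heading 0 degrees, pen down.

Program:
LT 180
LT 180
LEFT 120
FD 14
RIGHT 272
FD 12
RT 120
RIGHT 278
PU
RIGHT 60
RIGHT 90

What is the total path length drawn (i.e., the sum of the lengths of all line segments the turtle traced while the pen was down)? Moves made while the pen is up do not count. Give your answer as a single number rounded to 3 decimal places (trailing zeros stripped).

Executing turtle program step by step:
Start: pos=(0,0), heading=0, pen down
LT 180: heading 0 -> 180
LT 180: heading 180 -> 0
LT 120: heading 0 -> 120
FD 14: (0,0) -> (-7,12.124) [heading=120, draw]
RT 272: heading 120 -> 208
FD 12: (-7,12.124) -> (-17.595,6.491) [heading=208, draw]
RT 120: heading 208 -> 88
RT 278: heading 88 -> 170
PU: pen up
RT 60: heading 170 -> 110
RT 90: heading 110 -> 20
Final: pos=(-17.595,6.491), heading=20, 2 segment(s) drawn

Segment lengths:
  seg 1: (0,0) -> (-7,12.124), length = 14
  seg 2: (-7,12.124) -> (-17.595,6.491), length = 12
Total = 26

Answer: 26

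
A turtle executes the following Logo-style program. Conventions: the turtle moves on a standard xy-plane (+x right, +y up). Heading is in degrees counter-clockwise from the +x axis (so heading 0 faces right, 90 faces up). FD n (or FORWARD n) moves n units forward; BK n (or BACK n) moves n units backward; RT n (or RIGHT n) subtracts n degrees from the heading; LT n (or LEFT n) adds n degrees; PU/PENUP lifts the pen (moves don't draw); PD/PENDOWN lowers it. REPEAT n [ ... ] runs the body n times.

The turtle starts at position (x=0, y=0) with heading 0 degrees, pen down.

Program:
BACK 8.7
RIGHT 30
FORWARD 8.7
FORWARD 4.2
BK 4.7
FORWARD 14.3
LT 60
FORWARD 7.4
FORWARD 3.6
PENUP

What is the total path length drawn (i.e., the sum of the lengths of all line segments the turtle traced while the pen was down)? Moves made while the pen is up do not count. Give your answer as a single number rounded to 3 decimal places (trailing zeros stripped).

Answer: 51.6

Derivation:
Executing turtle program step by step:
Start: pos=(0,0), heading=0, pen down
BK 8.7: (0,0) -> (-8.7,0) [heading=0, draw]
RT 30: heading 0 -> 330
FD 8.7: (-8.7,0) -> (-1.166,-4.35) [heading=330, draw]
FD 4.2: (-1.166,-4.35) -> (2.472,-6.45) [heading=330, draw]
BK 4.7: (2.472,-6.45) -> (-1.599,-4.1) [heading=330, draw]
FD 14.3: (-1.599,-4.1) -> (10.786,-11.25) [heading=330, draw]
LT 60: heading 330 -> 30
FD 7.4: (10.786,-11.25) -> (17.194,-7.55) [heading=30, draw]
FD 3.6: (17.194,-7.55) -> (20.312,-5.75) [heading=30, draw]
PU: pen up
Final: pos=(20.312,-5.75), heading=30, 7 segment(s) drawn

Segment lengths:
  seg 1: (0,0) -> (-8.7,0), length = 8.7
  seg 2: (-8.7,0) -> (-1.166,-4.35), length = 8.7
  seg 3: (-1.166,-4.35) -> (2.472,-6.45), length = 4.2
  seg 4: (2.472,-6.45) -> (-1.599,-4.1), length = 4.7
  seg 5: (-1.599,-4.1) -> (10.786,-11.25), length = 14.3
  seg 6: (10.786,-11.25) -> (17.194,-7.55), length = 7.4
  seg 7: (17.194,-7.55) -> (20.312,-5.75), length = 3.6
Total = 51.6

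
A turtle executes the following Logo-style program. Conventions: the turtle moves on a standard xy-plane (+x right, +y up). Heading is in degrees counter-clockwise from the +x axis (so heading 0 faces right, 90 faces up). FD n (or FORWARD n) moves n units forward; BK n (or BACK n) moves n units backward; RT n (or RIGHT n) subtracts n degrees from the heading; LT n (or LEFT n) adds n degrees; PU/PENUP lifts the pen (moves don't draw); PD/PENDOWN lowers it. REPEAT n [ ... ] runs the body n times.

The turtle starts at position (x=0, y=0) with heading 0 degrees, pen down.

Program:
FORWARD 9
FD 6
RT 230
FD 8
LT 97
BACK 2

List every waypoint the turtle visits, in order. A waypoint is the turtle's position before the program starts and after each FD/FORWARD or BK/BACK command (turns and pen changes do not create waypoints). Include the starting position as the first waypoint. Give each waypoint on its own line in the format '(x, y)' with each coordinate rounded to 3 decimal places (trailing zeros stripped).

Answer: (0, 0)
(9, 0)
(15, 0)
(9.858, 6.128)
(11.222, 7.591)

Derivation:
Executing turtle program step by step:
Start: pos=(0,0), heading=0, pen down
FD 9: (0,0) -> (9,0) [heading=0, draw]
FD 6: (9,0) -> (15,0) [heading=0, draw]
RT 230: heading 0 -> 130
FD 8: (15,0) -> (9.858,6.128) [heading=130, draw]
LT 97: heading 130 -> 227
BK 2: (9.858,6.128) -> (11.222,7.591) [heading=227, draw]
Final: pos=(11.222,7.591), heading=227, 4 segment(s) drawn
Waypoints (5 total):
(0, 0)
(9, 0)
(15, 0)
(9.858, 6.128)
(11.222, 7.591)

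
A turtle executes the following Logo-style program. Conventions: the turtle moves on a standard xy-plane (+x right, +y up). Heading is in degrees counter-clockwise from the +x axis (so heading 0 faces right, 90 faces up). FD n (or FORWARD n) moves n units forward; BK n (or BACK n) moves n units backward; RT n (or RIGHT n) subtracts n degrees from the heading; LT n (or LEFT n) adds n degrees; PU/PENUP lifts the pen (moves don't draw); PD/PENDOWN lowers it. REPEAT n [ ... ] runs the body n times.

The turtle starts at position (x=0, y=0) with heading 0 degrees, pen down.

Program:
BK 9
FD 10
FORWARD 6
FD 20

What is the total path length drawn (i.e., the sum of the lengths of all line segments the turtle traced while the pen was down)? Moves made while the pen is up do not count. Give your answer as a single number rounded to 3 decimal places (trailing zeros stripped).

Answer: 45

Derivation:
Executing turtle program step by step:
Start: pos=(0,0), heading=0, pen down
BK 9: (0,0) -> (-9,0) [heading=0, draw]
FD 10: (-9,0) -> (1,0) [heading=0, draw]
FD 6: (1,0) -> (7,0) [heading=0, draw]
FD 20: (7,0) -> (27,0) [heading=0, draw]
Final: pos=(27,0), heading=0, 4 segment(s) drawn

Segment lengths:
  seg 1: (0,0) -> (-9,0), length = 9
  seg 2: (-9,0) -> (1,0), length = 10
  seg 3: (1,0) -> (7,0), length = 6
  seg 4: (7,0) -> (27,0), length = 20
Total = 45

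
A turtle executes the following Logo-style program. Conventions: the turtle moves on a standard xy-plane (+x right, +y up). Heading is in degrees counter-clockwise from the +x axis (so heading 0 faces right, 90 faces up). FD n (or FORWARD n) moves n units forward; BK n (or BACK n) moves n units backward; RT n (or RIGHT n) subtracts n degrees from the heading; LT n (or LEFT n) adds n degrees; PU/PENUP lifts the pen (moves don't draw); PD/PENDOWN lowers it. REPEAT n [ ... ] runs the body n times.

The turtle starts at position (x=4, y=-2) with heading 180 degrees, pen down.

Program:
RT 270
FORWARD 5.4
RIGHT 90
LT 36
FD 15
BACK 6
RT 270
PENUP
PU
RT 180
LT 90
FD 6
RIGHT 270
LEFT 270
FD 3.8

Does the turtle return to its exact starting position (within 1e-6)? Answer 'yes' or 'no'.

Executing turtle program step by step:
Start: pos=(4,-2), heading=180, pen down
RT 270: heading 180 -> 270
FD 5.4: (4,-2) -> (4,-7.4) [heading=270, draw]
RT 90: heading 270 -> 180
LT 36: heading 180 -> 216
FD 15: (4,-7.4) -> (-8.135,-16.217) [heading=216, draw]
BK 6: (-8.135,-16.217) -> (-3.281,-12.69) [heading=216, draw]
RT 270: heading 216 -> 306
PU: pen up
PU: pen up
RT 180: heading 306 -> 126
LT 90: heading 126 -> 216
FD 6: (-3.281,-12.69) -> (-8.135,-16.217) [heading=216, move]
RT 270: heading 216 -> 306
LT 270: heading 306 -> 216
FD 3.8: (-8.135,-16.217) -> (-11.21,-18.45) [heading=216, move]
Final: pos=(-11.21,-18.45), heading=216, 3 segment(s) drawn

Start position: (4, -2)
Final position: (-11.21, -18.45)
Distance = 22.404; >= 1e-6 -> NOT closed

Answer: no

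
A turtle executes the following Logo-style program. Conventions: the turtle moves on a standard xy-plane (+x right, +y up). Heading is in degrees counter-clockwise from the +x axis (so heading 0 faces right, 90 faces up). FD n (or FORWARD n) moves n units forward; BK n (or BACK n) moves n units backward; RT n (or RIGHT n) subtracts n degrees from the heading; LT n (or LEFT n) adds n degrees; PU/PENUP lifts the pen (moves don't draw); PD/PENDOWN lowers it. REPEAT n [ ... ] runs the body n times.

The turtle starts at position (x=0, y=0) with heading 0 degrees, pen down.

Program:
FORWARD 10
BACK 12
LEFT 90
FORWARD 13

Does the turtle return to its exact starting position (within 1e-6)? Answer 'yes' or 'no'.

Executing turtle program step by step:
Start: pos=(0,0), heading=0, pen down
FD 10: (0,0) -> (10,0) [heading=0, draw]
BK 12: (10,0) -> (-2,0) [heading=0, draw]
LT 90: heading 0 -> 90
FD 13: (-2,0) -> (-2,13) [heading=90, draw]
Final: pos=(-2,13), heading=90, 3 segment(s) drawn

Start position: (0, 0)
Final position: (-2, 13)
Distance = 13.153; >= 1e-6 -> NOT closed

Answer: no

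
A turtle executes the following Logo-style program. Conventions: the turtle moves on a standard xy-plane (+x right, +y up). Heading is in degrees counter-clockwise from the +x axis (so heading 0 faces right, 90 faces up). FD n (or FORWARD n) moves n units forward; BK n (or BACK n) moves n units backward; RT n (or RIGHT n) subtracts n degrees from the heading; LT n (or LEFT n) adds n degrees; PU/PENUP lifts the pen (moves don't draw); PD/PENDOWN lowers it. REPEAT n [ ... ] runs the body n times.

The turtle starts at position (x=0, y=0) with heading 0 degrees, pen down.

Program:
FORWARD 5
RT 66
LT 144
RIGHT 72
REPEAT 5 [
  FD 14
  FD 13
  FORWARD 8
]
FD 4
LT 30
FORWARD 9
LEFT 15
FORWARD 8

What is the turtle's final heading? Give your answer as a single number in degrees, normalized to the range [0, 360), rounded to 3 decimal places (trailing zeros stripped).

Executing turtle program step by step:
Start: pos=(0,0), heading=0, pen down
FD 5: (0,0) -> (5,0) [heading=0, draw]
RT 66: heading 0 -> 294
LT 144: heading 294 -> 78
RT 72: heading 78 -> 6
REPEAT 5 [
  -- iteration 1/5 --
  FD 14: (5,0) -> (18.923,1.463) [heading=6, draw]
  FD 13: (18.923,1.463) -> (31.852,2.822) [heading=6, draw]
  FD 8: (31.852,2.822) -> (39.808,3.658) [heading=6, draw]
  -- iteration 2/5 --
  FD 14: (39.808,3.658) -> (53.732,5.122) [heading=6, draw]
  FD 13: (53.732,5.122) -> (66.66,6.481) [heading=6, draw]
  FD 8: (66.66,6.481) -> (74.617,7.317) [heading=6, draw]
  -- iteration 3/5 --
  FD 14: (74.617,7.317) -> (88.54,8.78) [heading=6, draw]
  FD 13: (88.54,8.78) -> (101.469,10.139) [heading=6, draw]
  FD 8: (101.469,10.139) -> (109.425,10.975) [heading=6, draw]
  -- iteration 4/5 --
  FD 14: (109.425,10.975) -> (123.348,12.439) [heading=6, draw]
  FD 13: (123.348,12.439) -> (136.277,13.798) [heading=6, draw]
  FD 8: (136.277,13.798) -> (144.233,14.634) [heading=6, draw]
  -- iteration 5/5 --
  FD 14: (144.233,14.634) -> (158.156,16.097) [heading=6, draw]
  FD 13: (158.156,16.097) -> (171.085,17.456) [heading=6, draw]
  FD 8: (171.085,17.456) -> (179.041,18.292) [heading=6, draw]
]
FD 4: (179.041,18.292) -> (183.019,18.711) [heading=6, draw]
LT 30: heading 6 -> 36
FD 9: (183.019,18.711) -> (190.301,24.001) [heading=36, draw]
LT 15: heading 36 -> 51
FD 8: (190.301,24.001) -> (195.335,30.218) [heading=51, draw]
Final: pos=(195.335,30.218), heading=51, 19 segment(s) drawn

Answer: 51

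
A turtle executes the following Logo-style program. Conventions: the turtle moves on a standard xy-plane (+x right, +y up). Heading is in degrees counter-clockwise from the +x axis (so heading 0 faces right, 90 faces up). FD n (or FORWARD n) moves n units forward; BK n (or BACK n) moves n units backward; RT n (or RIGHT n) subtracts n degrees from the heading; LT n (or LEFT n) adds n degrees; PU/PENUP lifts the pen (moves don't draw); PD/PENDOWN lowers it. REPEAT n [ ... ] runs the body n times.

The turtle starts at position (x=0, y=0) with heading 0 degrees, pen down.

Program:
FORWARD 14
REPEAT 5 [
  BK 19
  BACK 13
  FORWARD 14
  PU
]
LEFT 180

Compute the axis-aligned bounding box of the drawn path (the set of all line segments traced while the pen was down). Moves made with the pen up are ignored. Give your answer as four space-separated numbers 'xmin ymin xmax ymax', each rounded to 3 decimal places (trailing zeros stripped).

Executing turtle program step by step:
Start: pos=(0,0), heading=0, pen down
FD 14: (0,0) -> (14,0) [heading=0, draw]
REPEAT 5 [
  -- iteration 1/5 --
  BK 19: (14,0) -> (-5,0) [heading=0, draw]
  BK 13: (-5,0) -> (-18,0) [heading=0, draw]
  FD 14: (-18,0) -> (-4,0) [heading=0, draw]
  PU: pen up
  -- iteration 2/5 --
  BK 19: (-4,0) -> (-23,0) [heading=0, move]
  BK 13: (-23,0) -> (-36,0) [heading=0, move]
  FD 14: (-36,0) -> (-22,0) [heading=0, move]
  PU: pen up
  -- iteration 3/5 --
  BK 19: (-22,0) -> (-41,0) [heading=0, move]
  BK 13: (-41,0) -> (-54,0) [heading=0, move]
  FD 14: (-54,0) -> (-40,0) [heading=0, move]
  PU: pen up
  -- iteration 4/5 --
  BK 19: (-40,0) -> (-59,0) [heading=0, move]
  BK 13: (-59,0) -> (-72,0) [heading=0, move]
  FD 14: (-72,0) -> (-58,0) [heading=0, move]
  PU: pen up
  -- iteration 5/5 --
  BK 19: (-58,0) -> (-77,0) [heading=0, move]
  BK 13: (-77,0) -> (-90,0) [heading=0, move]
  FD 14: (-90,0) -> (-76,0) [heading=0, move]
  PU: pen up
]
LT 180: heading 0 -> 180
Final: pos=(-76,0), heading=180, 4 segment(s) drawn

Segment endpoints: x in {-18, -5, -4, 0, 14}, y in {0}
xmin=-18, ymin=0, xmax=14, ymax=0

Answer: -18 0 14 0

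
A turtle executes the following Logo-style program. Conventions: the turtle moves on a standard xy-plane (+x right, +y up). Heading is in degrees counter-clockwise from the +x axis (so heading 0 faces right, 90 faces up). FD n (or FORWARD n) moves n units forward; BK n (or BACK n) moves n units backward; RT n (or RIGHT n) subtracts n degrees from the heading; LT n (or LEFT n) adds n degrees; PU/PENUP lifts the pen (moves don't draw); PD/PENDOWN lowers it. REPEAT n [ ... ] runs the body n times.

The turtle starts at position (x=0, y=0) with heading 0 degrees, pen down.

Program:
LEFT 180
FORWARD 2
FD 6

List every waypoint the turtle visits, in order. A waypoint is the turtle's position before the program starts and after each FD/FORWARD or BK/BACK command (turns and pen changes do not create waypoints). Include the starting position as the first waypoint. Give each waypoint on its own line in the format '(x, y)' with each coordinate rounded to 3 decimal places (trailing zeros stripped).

Answer: (0, 0)
(-2, 0)
(-8, 0)

Derivation:
Executing turtle program step by step:
Start: pos=(0,0), heading=0, pen down
LT 180: heading 0 -> 180
FD 2: (0,0) -> (-2,0) [heading=180, draw]
FD 6: (-2,0) -> (-8,0) [heading=180, draw]
Final: pos=(-8,0), heading=180, 2 segment(s) drawn
Waypoints (3 total):
(0, 0)
(-2, 0)
(-8, 0)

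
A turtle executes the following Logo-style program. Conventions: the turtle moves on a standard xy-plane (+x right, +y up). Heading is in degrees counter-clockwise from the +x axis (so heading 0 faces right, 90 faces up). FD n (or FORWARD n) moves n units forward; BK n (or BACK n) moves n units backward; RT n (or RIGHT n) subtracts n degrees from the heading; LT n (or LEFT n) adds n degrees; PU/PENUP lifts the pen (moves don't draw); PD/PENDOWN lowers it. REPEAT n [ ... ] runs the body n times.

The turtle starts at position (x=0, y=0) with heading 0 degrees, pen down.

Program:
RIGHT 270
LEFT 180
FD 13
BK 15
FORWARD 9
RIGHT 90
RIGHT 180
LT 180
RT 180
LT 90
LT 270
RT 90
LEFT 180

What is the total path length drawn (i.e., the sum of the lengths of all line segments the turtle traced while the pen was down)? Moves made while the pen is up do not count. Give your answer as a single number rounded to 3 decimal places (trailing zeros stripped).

Answer: 37

Derivation:
Executing turtle program step by step:
Start: pos=(0,0), heading=0, pen down
RT 270: heading 0 -> 90
LT 180: heading 90 -> 270
FD 13: (0,0) -> (0,-13) [heading=270, draw]
BK 15: (0,-13) -> (0,2) [heading=270, draw]
FD 9: (0,2) -> (0,-7) [heading=270, draw]
RT 90: heading 270 -> 180
RT 180: heading 180 -> 0
LT 180: heading 0 -> 180
RT 180: heading 180 -> 0
LT 90: heading 0 -> 90
LT 270: heading 90 -> 0
RT 90: heading 0 -> 270
LT 180: heading 270 -> 90
Final: pos=(0,-7), heading=90, 3 segment(s) drawn

Segment lengths:
  seg 1: (0,0) -> (0,-13), length = 13
  seg 2: (0,-13) -> (0,2), length = 15
  seg 3: (0,2) -> (0,-7), length = 9
Total = 37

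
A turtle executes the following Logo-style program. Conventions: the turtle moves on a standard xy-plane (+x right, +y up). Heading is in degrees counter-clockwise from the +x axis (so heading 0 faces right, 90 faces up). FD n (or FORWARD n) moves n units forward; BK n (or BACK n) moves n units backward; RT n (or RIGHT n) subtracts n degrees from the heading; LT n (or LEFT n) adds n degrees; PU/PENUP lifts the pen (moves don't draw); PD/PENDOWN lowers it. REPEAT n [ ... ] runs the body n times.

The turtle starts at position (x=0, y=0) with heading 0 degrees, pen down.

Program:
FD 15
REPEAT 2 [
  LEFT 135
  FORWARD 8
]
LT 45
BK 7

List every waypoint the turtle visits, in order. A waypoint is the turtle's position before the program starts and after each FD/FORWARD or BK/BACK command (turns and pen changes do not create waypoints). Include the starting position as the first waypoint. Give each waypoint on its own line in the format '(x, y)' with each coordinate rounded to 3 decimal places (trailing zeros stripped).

Executing turtle program step by step:
Start: pos=(0,0), heading=0, pen down
FD 15: (0,0) -> (15,0) [heading=0, draw]
REPEAT 2 [
  -- iteration 1/2 --
  LT 135: heading 0 -> 135
  FD 8: (15,0) -> (9.343,5.657) [heading=135, draw]
  -- iteration 2/2 --
  LT 135: heading 135 -> 270
  FD 8: (9.343,5.657) -> (9.343,-2.343) [heading=270, draw]
]
LT 45: heading 270 -> 315
BK 7: (9.343,-2.343) -> (4.393,2.607) [heading=315, draw]
Final: pos=(4.393,2.607), heading=315, 4 segment(s) drawn
Waypoints (5 total):
(0, 0)
(15, 0)
(9.343, 5.657)
(9.343, -2.343)
(4.393, 2.607)

Answer: (0, 0)
(15, 0)
(9.343, 5.657)
(9.343, -2.343)
(4.393, 2.607)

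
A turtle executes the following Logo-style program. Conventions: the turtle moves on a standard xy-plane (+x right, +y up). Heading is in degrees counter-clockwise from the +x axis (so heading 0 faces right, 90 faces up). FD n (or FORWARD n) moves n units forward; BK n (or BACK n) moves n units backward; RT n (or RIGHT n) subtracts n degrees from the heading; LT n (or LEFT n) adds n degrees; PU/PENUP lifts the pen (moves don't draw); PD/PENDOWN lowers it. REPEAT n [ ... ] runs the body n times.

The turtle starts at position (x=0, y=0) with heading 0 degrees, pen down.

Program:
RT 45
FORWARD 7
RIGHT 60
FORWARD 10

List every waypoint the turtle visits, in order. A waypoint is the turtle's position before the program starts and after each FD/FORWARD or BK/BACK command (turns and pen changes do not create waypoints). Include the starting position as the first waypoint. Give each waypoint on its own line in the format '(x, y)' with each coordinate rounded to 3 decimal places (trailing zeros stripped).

Executing turtle program step by step:
Start: pos=(0,0), heading=0, pen down
RT 45: heading 0 -> 315
FD 7: (0,0) -> (4.95,-4.95) [heading=315, draw]
RT 60: heading 315 -> 255
FD 10: (4.95,-4.95) -> (2.362,-14.609) [heading=255, draw]
Final: pos=(2.362,-14.609), heading=255, 2 segment(s) drawn
Waypoints (3 total):
(0, 0)
(4.95, -4.95)
(2.362, -14.609)

Answer: (0, 0)
(4.95, -4.95)
(2.362, -14.609)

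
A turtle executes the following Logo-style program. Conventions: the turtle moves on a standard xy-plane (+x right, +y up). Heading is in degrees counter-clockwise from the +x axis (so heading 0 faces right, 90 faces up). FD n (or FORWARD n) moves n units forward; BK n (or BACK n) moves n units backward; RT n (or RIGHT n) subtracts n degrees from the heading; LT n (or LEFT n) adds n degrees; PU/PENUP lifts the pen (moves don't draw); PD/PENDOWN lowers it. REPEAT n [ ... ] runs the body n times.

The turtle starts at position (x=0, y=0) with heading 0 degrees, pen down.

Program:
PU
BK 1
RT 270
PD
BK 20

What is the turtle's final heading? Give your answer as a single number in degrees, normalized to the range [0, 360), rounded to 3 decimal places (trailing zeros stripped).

Executing turtle program step by step:
Start: pos=(0,0), heading=0, pen down
PU: pen up
BK 1: (0,0) -> (-1,0) [heading=0, move]
RT 270: heading 0 -> 90
PD: pen down
BK 20: (-1,0) -> (-1,-20) [heading=90, draw]
Final: pos=(-1,-20), heading=90, 1 segment(s) drawn

Answer: 90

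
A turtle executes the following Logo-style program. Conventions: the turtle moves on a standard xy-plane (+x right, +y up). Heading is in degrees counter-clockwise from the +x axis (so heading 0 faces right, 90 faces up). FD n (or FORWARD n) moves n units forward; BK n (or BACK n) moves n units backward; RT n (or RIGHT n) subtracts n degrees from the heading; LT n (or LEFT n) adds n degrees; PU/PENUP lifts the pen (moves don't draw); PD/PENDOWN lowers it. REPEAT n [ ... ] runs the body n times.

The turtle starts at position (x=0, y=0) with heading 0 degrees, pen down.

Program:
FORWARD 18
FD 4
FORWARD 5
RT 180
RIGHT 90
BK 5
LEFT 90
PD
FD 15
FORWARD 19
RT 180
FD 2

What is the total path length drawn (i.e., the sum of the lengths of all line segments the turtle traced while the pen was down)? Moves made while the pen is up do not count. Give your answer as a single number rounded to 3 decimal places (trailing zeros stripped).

Answer: 68

Derivation:
Executing turtle program step by step:
Start: pos=(0,0), heading=0, pen down
FD 18: (0,0) -> (18,0) [heading=0, draw]
FD 4: (18,0) -> (22,0) [heading=0, draw]
FD 5: (22,0) -> (27,0) [heading=0, draw]
RT 180: heading 0 -> 180
RT 90: heading 180 -> 90
BK 5: (27,0) -> (27,-5) [heading=90, draw]
LT 90: heading 90 -> 180
PD: pen down
FD 15: (27,-5) -> (12,-5) [heading=180, draw]
FD 19: (12,-5) -> (-7,-5) [heading=180, draw]
RT 180: heading 180 -> 0
FD 2: (-7,-5) -> (-5,-5) [heading=0, draw]
Final: pos=(-5,-5), heading=0, 7 segment(s) drawn

Segment lengths:
  seg 1: (0,0) -> (18,0), length = 18
  seg 2: (18,0) -> (22,0), length = 4
  seg 3: (22,0) -> (27,0), length = 5
  seg 4: (27,0) -> (27,-5), length = 5
  seg 5: (27,-5) -> (12,-5), length = 15
  seg 6: (12,-5) -> (-7,-5), length = 19
  seg 7: (-7,-5) -> (-5,-5), length = 2
Total = 68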